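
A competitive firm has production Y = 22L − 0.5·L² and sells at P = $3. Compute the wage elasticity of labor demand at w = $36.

From P·MP_L = w with MP_L = 22 − L, labor demand is L(w) = 22 − w/3.
dL/dw = −1/(3) = -1/3.
At w = 36, L = 10, so ε = (dL/dw)·(w/L) = (-1/3)·(36/10) = -1.2.

ε = -1.2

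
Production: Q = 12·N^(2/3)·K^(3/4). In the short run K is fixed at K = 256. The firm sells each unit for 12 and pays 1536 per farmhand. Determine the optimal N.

With K = 256, MP_N = (2/3)·12·N^(-1/3)·256^(3/4) = 512·N^(-1/3).
Profit maximization for a price taker requires P·MP_N = w: 12·512·N^(-1/3) = 1536.
So N^(-1/3) = 0.25, which gives N = 64.

N* = 64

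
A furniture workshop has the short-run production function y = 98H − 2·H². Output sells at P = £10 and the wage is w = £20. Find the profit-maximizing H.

The marginal product of H is MP_H = 98 − 4H.
A price-taking firm hires until the value of the marginal product equals the wage: P·MP_H = w, so 10·(98 − 4H) = 20.
Then 98 − 4H = 2, giving H = 24.

H* = 24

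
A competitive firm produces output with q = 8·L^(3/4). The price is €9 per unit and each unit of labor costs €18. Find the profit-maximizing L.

L* = 81

MP_L = (3/4)·8·L^(-1/4) = 6·L^(-1/4).
Profit maximization for a price taker requires P·MP_L = w: 9·6·L^(-1/4) = 18.
So L^(-1/4) = 1/3, which gives L = 81.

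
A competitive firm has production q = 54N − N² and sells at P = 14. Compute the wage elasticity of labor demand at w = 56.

ε = -0.08

From P·MP_N = w with MP_N = 54 − 2N, labor demand is N(w) = (54 − w/14)/2.
dN/dw = −1/(28) = -1/28.
At w = 56, N = 25, so ε = (dN/dw)·(w/N) = (-1/28)·(56/25) = -0.08.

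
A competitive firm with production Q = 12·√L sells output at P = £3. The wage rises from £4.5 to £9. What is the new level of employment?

From P·MP_L = w with MP_L = 6·L^(-1/2), the labor demand is L(w) = (18/w)^(2).
At w = 4.5: L = 16. At w = 9: L = 4.

L* = 4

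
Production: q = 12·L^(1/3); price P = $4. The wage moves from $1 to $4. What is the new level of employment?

From P·MP_L = w with MP_L = 4·L^(-2/3), the labor demand is L(w) = (16/w)^(3/2).
At w = 1: L = 64. At w = 4: L = 8.

L* = 8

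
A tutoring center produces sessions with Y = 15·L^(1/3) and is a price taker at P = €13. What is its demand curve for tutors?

MP_L = (1/3)·15·L^(-2/3) = 5·L^(-2/3).
Setting P·MP_L = w: 65·L^(-2/3) = w.
Solving for L: L^(-2/3) = w/65, so L = (65/w)^(3/2).

L(w) = (65/w)^(3/2)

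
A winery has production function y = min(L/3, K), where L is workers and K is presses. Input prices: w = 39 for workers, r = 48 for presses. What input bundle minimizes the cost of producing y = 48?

L* = 144, K* = 48

With a fixed-proportions technology, the cost-minimizing bundle uses no slack in either input: L/3 = K = y.
So L = 3·48 = 144 and K = 48.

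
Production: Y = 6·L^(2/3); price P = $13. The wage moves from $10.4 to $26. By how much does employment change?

From P·MP_L = w with MP_L = 4·L^(-1/3), the labor demand is L(w) = (52/w)^(3).
At w = 10.4: L = 125. At w = 26: L = 8.
ΔL = 8 − 125 = -117.

ΔL = -117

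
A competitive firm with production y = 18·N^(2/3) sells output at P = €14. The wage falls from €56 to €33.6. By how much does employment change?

From P·MP_N = w with MP_N = 12·N^(-1/3), the labor demand is N(w) = (168/w)^(3).
At w = 56: N = 27. At w = 33.6: N = 125.
ΔN = 125 − 27 = 98.

ΔN = 98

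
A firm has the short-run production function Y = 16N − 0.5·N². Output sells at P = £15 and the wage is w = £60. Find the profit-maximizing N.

N* = 12

The marginal product of N is MP_N = 16 − N.
A price-taking firm hires until the value of the marginal product equals the wage: P·MP_N = w, so 15·(16 − N) = 60.
Then 16 − N = 4, giving N = 12.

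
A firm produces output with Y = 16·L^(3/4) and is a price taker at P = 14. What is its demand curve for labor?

L(w) = (168/w)^(4)

MP_L = (3/4)·16·L^(-1/4) = 12·L^(-1/4).
Setting P·MP_L = w: 168·L^(-1/4) = w.
Solving for L: L^(-1/4) = w/168, so L = (168/w)^(4).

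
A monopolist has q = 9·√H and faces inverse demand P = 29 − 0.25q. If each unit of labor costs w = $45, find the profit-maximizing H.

Marginal revenue from the inverse demand is MR = 29 − 0.5q.
The marginal product is MP_H = 4.5·H^(-1/2).
A monopolist hires until marginal revenue product equals the wage: MR·MP_H = w.
At H, q = 9·√H. Substituting and solving: (29 − 4.5·√H)·4.5·H^(-1/2) = 45 gives H = 4.

H* = 4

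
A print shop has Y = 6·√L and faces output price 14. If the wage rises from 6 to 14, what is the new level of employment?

L* = 9

From P·MP_L = w with MP_L = 3·L^(-1/2), the labor demand is L(w) = (42/w)^(2).
At w = 6: L = 49. At w = 14: L = 9.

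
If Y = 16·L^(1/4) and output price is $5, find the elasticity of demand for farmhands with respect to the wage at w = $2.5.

MP_L = (1/4)·16·L^(-3/4), so P·MP_L = w gives 20·L^(-3/4) = w.
Solving, L(w) = (20/w)^(4/3). This is a constant-elasticity form: L ∝ w^(−4/3), so ε = −4/3.

ε = -4/3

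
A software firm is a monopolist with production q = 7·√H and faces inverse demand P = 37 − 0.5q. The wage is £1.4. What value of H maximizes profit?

Marginal revenue from the inverse demand is MR = 37 − q.
The marginal product is MP_H = 3.5·H^(-1/2).
A monopolist hires until marginal revenue product equals the wage: MR·MP_H = w.
At H, q = 7·√H. Substituting and solving: (37 − 7·√H)·3.5·H^(-1/2) = 1.4 gives H = 25.

H* = 25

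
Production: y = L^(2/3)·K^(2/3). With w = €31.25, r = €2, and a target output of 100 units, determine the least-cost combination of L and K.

L* = 8, K* = 125

Cost minimization requires the marginal rate of technical substitution to equal the input-price ratio: MP_L/MP_K = w/r.
Here MP_L/MP_K = (2/3)·(K/L)/(2/3) = (K/L). Setting this equal to 31.25/2 = 15.625 gives K = 15.625L.
Substituting into y = 100: L^(2/3)·(15.625L)^(2/3) = 100.
Solving, L = 8 and K = 125.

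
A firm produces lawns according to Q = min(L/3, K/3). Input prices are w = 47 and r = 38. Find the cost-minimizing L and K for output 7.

L* = 21, K* = 21

With a fixed-proportions technology, the cost-minimizing bundle uses no slack in either input: L/3 = K/3 = Q.
So L = 3·7 = 21 and K = 3·7 = 21.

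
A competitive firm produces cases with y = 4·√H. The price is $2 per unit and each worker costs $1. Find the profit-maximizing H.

MP_H = (1/2)·4·H^(-1/2) = 2·H^(-1/2).
Profit maximization for a price taker requires P·MP_H = w: 2·2·H^(-1/2) = 1.
So H^(-1/2) = 0.25, which gives H = 16.

H* = 16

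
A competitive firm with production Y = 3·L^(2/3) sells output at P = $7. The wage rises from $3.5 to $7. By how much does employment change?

ΔL = -56

From P·MP_L = w with MP_L = 2·L^(-1/3), the labor demand is L(w) = (14/w)^(3).
At w = 3.5: L = 64. At w = 7: L = 8.
ΔL = 8 − 64 = -56.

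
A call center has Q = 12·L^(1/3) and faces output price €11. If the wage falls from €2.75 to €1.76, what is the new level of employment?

L* = 125

From P·MP_L = w with MP_L = 4·L^(-2/3), the labor demand is L(w) = (44/w)^(3/2).
At w = 2.75: L = 64. At w = 1.76: L = 125.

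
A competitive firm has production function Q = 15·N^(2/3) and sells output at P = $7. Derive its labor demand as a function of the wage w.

MP_N = (2/3)·15·N^(-1/3) = 10·N^(-1/3).
Setting P·MP_N = w: 70·N^(-1/3) = w.
Solving for N: N^(-1/3) = w/70, so N = (70/w)^(3).

N(w) = 343000/w³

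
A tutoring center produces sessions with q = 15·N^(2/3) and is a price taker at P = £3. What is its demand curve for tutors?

N(w) = 27000/w³

MP_N = (2/3)·15·N^(-1/3) = 10·N^(-1/3).
Setting P·MP_N = w: 30·N^(-1/3) = w.
Solving for N: N^(-1/3) = w/30, so N = (30/w)^(3).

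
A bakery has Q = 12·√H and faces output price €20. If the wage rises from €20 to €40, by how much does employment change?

ΔH = -27

From P·MP_H = w with MP_H = 6·H^(-1/2), the labor demand is H(w) = (120/w)^(2).
At w = 20: H = 36. At w = 40: H = 9.
ΔH = 9 − 36 = -27.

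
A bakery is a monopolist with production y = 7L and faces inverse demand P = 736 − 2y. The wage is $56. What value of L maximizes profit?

Marginal revenue from the inverse demand is MR = 736 − 4y.
The marginal product is MP_L = 7.
A monopolist hires until marginal revenue product equals the wage: MR·MP_L = w.
(736 − 28L)·7 = 56, so L = 26.

L* = 26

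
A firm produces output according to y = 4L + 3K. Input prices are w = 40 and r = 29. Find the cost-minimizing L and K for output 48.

L* = 0, K* = 16

The inputs are perfect substitutes, so the firm uses whichever has the lower cost per unit of output.
Cost per unit of output via L is w/4 = 10; via K it is r/3 = 29/3. K is cheaper.
Producing y = 48 with K alone: L = 0, K = 16.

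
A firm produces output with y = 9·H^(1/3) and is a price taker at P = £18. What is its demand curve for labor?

MP_H = (1/3)·9·H^(-2/3) = 3·H^(-2/3).
Setting P·MP_H = w: 54·H^(-2/3) = w.
Solving for H: H^(-2/3) = w/54, so H = (54/w)^(3/2).

H(w) = (54/w)^(3/2)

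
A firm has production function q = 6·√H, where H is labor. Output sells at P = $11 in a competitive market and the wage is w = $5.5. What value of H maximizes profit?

H* = 36

MP_H = (1/2)·6·H^(-1/2) = 3·H^(-1/2).
Profit maximization for a price taker requires P·MP_H = w: 11·3·H^(-1/2) = 5.5.
So H^(-1/2) = 1/6, which gives H = 36.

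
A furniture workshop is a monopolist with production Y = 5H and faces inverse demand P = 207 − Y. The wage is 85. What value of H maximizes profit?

Marginal revenue from the inverse demand is MR = 207 − 2Y.
The marginal product is MP_H = 5.
A monopolist hires until marginal revenue product equals the wage: MR·MP_H = w.
(207 − 10H)·5 = 85, so H = 19.

H* = 19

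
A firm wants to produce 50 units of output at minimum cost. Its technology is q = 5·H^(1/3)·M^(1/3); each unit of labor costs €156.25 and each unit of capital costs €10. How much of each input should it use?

Cost minimization requires the marginal rate of technical substitution to equal the input-price ratio: MP_H/MP_M = w/r.
Here MP_H/MP_M = (1/3)·(M/H)/(1/3) = (M/H). Setting this equal to 156.25/10 = 15.625 gives M = 15.625H.
Substituting into q = 50: 5·H^(1/3)·(15.625H)^(1/3) = 50.
Solving, H = 8 and M = 125.

H* = 8, M* = 125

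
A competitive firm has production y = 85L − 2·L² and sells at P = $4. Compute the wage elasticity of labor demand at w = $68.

ε = -0.25

From P·MP_L = w with MP_L = 85 − 4L, labor demand is L(w) = (85 − w/4)/4.
dL/dw = −1/(16) = -0.0625.
At w = 68, L = 17, so ε = (dL/dw)·(w/L) = (-0.0625)·(68/17) = -0.25.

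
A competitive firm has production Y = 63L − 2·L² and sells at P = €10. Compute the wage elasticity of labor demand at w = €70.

From P·MP_L = w with MP_L = 63 − 4L, labor demand is L(w) = (63 − w/10)/4.
dL/dw = −1/(40) = -0.025.
At w = 70, L = 14, so ε = (dL/dw)·(w/L) = (-0.025)·(70/14) = -0.125.

ε = -0.125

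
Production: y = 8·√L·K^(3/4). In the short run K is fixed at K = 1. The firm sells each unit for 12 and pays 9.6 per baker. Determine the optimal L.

L* = 25

With K = 1, MP_L = (1/2)·8·L^(-1/2)·1^(3/4) = 4·L^(-1/2).
Profit maximization for a price taker requires P·MP_L = w: 12·4·L^(-1/2) = 9.6.
So L^(-1/2) = 0.2, which gives L = 25.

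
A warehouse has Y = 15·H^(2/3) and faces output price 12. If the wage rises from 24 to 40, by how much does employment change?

From P·MP_H = w with MP_H = 10·H^(-1/3), the labor demand is H(w) = (120/w)^(3).
At w = 24: H = 125. At w = 40: H = 27.
ΔH = 27 − 125 = -98.

ΔH = -98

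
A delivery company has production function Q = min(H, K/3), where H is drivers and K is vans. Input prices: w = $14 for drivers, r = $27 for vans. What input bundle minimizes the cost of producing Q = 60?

H* = 60, K* = 180

With a fixed-proportions technology, the cost-minimizing bundle uses no slack in either input: H = K/3 = Q.
So H = 60 and K = 3·60 = 180.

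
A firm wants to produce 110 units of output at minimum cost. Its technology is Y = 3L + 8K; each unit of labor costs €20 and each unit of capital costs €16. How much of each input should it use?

The inputs are perfect substitutes, so the firm uses whichever has the lower cost per unit of output.
Cost per unit of output via L is w/3 = 20/3; via K it is r/8 = 2. K is cheaper.
Producing Y = 110 with K alone: L = 0, K = 13.75.

L* = 0, K* = 13.75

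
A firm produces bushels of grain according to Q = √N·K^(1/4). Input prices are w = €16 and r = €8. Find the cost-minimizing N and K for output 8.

N* = 16, K* = 16

Cost minimization requires the marginal rate of technical substitution to equal the input-price ratio: MP_N/MP_K = w/r.
Here MP_N/MP_K = (1/2)·(K/N)/(1/4) = 2·(K/N). Setting this equal to 16/8 = 2 gives K = N.
Substituting into Q = 8: N^(1/2)·(N)^(1/4) = 8.
Solving, N = 16 and K = 16.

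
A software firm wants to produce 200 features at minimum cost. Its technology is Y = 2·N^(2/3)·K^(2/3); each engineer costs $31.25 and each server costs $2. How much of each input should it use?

Cost minimization requires the marginal rate of technical substitution to equal the input-price ratio: MP_N/MP_K = w/r.
Here MP_N/MP_K = (2/3)·(K/N)/(2/3) = (K/N). Setting this equal to 31.25/2 = 15.625 gives K = 15.625N.
Substituting into Y = 200: 2·N^(2/3)·(15.625N)^(2/3) = 200.
Solving, N = 8 and K = 125.

N* = 8, K* = 125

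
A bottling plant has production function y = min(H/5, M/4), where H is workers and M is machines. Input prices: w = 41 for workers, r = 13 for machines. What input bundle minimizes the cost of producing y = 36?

H* = 180, M* = 144

With a fixed-proportions technology, the cost-minimizing bundle uses no slack in either input: H/5 = M/4 = y.
So H = 5·36 = 180 and M = 4·36 = 144.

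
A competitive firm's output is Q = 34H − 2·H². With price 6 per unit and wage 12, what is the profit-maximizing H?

H* = 8

The marginal product of H is MP_H = 34 − 4H.
A price-taking firm hires until the value of the marginal product equals the wage: P·MP_H = w, so 6·(34 − 4H) = 12.
Then 34 − 4H = 2, giving H = 8.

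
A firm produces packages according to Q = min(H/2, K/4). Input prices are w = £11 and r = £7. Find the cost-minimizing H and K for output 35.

H* = 70, K* = 140

With a fixed-proportions technology, the cost-minimizing bundle uses no slack in either input: H/2 = K/4 = Q.
So H = 2·35 = 70 and K = 4·35 = 140.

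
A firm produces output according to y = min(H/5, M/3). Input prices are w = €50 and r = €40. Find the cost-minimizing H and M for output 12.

H* = 60, M* = 36

With a fixed-proportions technology, the cost-minimizing bundle uses no slack in either input: H/5 = M/3 = y.
So H = 5·12 = 60 and M = 3·12 = 36.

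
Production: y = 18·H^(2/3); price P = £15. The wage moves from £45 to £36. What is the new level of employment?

From P·MP_H = w with MP_H = 12·H^(-1/3), the labor demand is H(w) = (180/w)^(3).
At w = 45: H = 64. At w = 36: H = 125.

H* = 125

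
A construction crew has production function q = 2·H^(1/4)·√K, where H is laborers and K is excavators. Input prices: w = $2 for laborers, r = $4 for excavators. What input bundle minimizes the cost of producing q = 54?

H* = 81, K* = 81

Cost minimization requires the marginal rate of technical substitution to equal the input-price ratio: MP_H/MP_K = w/r.
Here MP_H/MP_K = (1/4)·(K/H)/(1/2) = 0.5·(K/H). Setting this equal to 2/4 = 0.5 gives K = H.
Substituting into q = 54: 2·H^(1/4)·(H)^(1/2) = 54.
Solving, H = 81 and K = 81.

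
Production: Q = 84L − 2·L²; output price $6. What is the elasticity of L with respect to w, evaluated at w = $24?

From P·MP_L = w with MP_L = 84 − 4L, labor demand is L(w) = (84 − w/6)/4.
dL/dw = −1/(24) = -1/24.
At w = 24, L = 20, so ε = (dL/dw)·(w/L) = (-1/24)·(24/20) = -0.05.

ε = -0.05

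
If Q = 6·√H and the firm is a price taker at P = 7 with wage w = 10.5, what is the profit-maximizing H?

H* = 4

MP_H = (1/2)·6·H^(-1/2) = 3·H^(-1/2).
Profit maximization for a price taker requires P·MP_H = w: 7·3·H^(-1/2) = 10.5.
So H^(-1/2) = 0.5, which gives H = 4.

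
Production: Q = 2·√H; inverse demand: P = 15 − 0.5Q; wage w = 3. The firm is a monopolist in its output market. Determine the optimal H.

Marginal revenue from the inverse demand is MR = 15 − Q.
The marginal product is MP_H = H^(-1/2).
A monopolist hires until marginal revenue product equals the wage: MR·MP_H = w.
At H, Q = 2·√H. Substituting and solving: (15 − 2·√H)·H^(-1/2) = 3 gives H = 9.

H* = 9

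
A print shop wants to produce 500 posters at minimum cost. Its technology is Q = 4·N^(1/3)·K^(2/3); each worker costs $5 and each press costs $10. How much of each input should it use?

N* = 125, K* = 125

Cost minimization requires the marginal rate of technical substitution to equal the input-price ratio: MP_N/MP_K = w/r.
Here MP_N/MP_K = (1/3)·(K/N)/(2/3) = 0.5·(K/N). Setting this equal to 5/10 = 0.5 gives K = N.
Substituting into Q = 500: 4·N^(1/3)·(N)^(2/3) = 500.
Solving, N = 125 and K = 125.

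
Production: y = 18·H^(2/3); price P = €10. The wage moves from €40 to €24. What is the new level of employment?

H* = 125

From P·MP_H = w with MP_H = 12·H^(-1/3), the labor demand is H(w) = (120/w)^(3).
At w = 40: H = 27. At w = 24: H = 125.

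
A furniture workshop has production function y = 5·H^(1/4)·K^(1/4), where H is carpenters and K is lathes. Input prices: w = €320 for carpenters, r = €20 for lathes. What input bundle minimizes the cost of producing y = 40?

H* = 16, K* = 256

Cost minimization requires the marginal rate of technical substitution to equal the input-price ratio: MP_H/MP_K = w/r.
Here MP_H/MP_K = (1/4)·(K/H)/(1/4) = (K/H). Setting this equal to 320/20 = 16 gives K = 16H.
Substituting into y = 40: 5·H^(1/4)·(16H)^(1/4) = 40.
Solving, H = 16 and K = 256.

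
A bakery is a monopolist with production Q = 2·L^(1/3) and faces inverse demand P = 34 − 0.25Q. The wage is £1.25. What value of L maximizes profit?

L* = 64

Marginal revenue from the inverse demand is MR = 34 − 0.5Q.
The marginal product is MP_L = (2/3)·L^(-2/3).
A monopolist hires until marginal revenue product equals the wage: MR·MP_L = w.
At L, Q = 2·L^(1/3). Substituting and solving: (34 − L^(1/3))·(2/3)·L^(-2/3) = 1.25 gives L = 64.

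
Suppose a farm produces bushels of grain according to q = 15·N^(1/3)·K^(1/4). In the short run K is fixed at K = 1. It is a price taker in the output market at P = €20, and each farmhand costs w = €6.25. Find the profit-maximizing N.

N* = 64

With K = 1, MP_N = (1/3)·15·N^(-2/3)·1^(1/4) = 5·N^(-2/3).
Profit maximization for a price taker requires P·MP_N = w: 20·5·N^(-2/3) = 6.25.
So N^(-2/3) = 0.0625, which gives N = 64.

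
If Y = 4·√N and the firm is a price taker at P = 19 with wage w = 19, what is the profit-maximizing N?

N* = 4

MP_N = (1/2)·4·N^(-1/2) = 2·N^(-1/2).
Profit maximization for a price taker requires P·MP_N = w: 19·2·N^(-1/2) = 19.
So N^(-1/2) = 0.5, which gives N = 4.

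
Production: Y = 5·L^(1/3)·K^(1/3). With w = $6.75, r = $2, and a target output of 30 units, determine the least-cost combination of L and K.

Cost minimization requires the marginal rate of technical substitution to equal the input-price ratio: MP_L/MP_K = w/r.
Here MP_L/MP_K = (1/3)·(K/L)/(1/3) = (K/L). Setting this equal to 6.75/2 = 3.375 gives K = 3.375L.
Substituting into Y = 30: 5·L^(1/3)·(3.375L)^(1/3) = 30.
Solving, L = 8 and K = 27.

L* = 8, K* = 27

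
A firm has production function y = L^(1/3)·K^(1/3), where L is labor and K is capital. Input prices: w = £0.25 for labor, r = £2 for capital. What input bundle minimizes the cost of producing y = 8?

Cost minimization requires the marginal rate of technical substitution to equal the input-price ratio: MP_L/MP_K = w/r.
Here MP_L/MP_K = (1/3)·(K/L)/(1/3) = (K/L). Setting this equal to 0.25/2 = 0.125 gives K = 0.125L.
Substituting into y = 8: L^(1/3)·(0.125L)^(1/3) = 8.
Solving, L = 64 and K = 8.

L* = 64, K* = 8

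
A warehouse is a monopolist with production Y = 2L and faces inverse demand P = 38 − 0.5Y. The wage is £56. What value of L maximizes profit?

Marginal revenue from the inverse demand is MR = 38 − Y.
The marginal product is MP_L = 2.
A monopolist hires until marginal revenue product equals the wage: MR·MP_L = w.
(38 − 2L)·2 = 56, so L = 5.

L* = 5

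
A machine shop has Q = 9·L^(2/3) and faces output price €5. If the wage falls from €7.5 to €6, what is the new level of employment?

L* = 125

From P·MP_L = w with MP_L = 6·L^(-1/3), the labor demand is L(w) = (30/w)^(3).
At w = 7.5: L = 64. At w = 6: L = 125.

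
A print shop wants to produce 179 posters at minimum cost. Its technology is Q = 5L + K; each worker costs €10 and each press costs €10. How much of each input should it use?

L* = 35.8, K* = 0

The inputs are perfect substitutes, so the firm uses whichever has the lower cost per unit of output.
Cost per unit of output via L is 2; via K it is 10. L is cheaper.
Producing Q = 179 with L alone: L = 35.8, K = 0.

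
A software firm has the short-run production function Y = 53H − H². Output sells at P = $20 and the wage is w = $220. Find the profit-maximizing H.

The marginal product of H is MP_H = 53 − 2H.
A price-taking firm hires until the value of the marginal product equals the wage: P·MP_H = w, so 20·(53 − 2H) = 220.
Then 53 − 2H = 11, giving H = 21.

H* = 21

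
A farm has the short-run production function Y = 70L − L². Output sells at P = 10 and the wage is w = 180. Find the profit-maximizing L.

L* = 26

The marginal product of L is MP_L = 70 − 2L.
A price-taking firm hires until the value of the marginal product equals the wage: P·MP_L = w, so 10·(70 − 2L) = 180.
Then 70 − 2L = 18, giving L = 26.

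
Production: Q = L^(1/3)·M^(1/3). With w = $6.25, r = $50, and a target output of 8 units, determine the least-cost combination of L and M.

Cost minimization requires the marginal rate of technical substitution to equal the input-price ratio: MP_L/MP_M = w/r.
Here MP_L/MP_M = (1/3)·(M/L)/(1/3) = (M/L). Setting this equal to 6.25/50 = 0.125 gives M = 0.125L.
Substituting into Q = 8: L^(1/3)·(0.125L)^(1/3) = 8.
Solving, L = 64 and M = 8.

L* = 64, M* = 8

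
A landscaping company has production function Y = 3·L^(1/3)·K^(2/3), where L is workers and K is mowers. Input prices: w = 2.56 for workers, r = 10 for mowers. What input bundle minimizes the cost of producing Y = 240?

Cost minimization requires the marginal rate of technical substitution to equal the input-price ratio: MP_L/MP_K = w/r.
Here MP_L/MP_K = (1/3)·(K/L)/(2/3) = 0.5·(K/L). Setting this equal to 2.56/10 = 0.256 gives K = 0.512L.
Substituting into Y = 240: 3·L^(1/3)·(0.512L)^(2/3) = 240.
Solving, L = 125 and K = 64.

L* = 125, K* = 64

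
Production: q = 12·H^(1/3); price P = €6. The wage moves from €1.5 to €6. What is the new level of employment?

From P·MP_H = w with MP_H = 4·H^(-2/3), the labor demand is H(w) = (24/w)^(3/2).
At w = 1.5: H = 64. At w = 6: H = 8.

H* = 8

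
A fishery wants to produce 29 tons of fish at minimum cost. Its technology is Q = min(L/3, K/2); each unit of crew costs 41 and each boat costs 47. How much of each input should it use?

With a fixed-proportions technology, the cost-minimizing bundle uses no slack in either input: L/3 = K/2 = Q.
So L = 3·29 = 87 and K = 2·29 = 58.

L* = 87, K* = 58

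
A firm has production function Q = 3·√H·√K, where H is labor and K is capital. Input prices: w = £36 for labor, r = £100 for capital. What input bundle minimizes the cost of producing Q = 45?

Cost minimization requires the marginal rate of technical substitution to equal the input-price ratio: MP_H/MP_K = w/r.
Here MP_H/MP_K = (1/2)·(K/H)/(1/2) = (K/H). Setting this equal to 36/100 = 0.36 gives K = 0.36H.
Substituting into Q = 45: 3·H^(1/2)·(0.36H)^(1/2) = 45.
Solving, H = 25 and K = 9.

H* = 25, K* = 9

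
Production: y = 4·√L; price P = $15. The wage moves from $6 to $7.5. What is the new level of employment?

L* = 16

From P·MP_L = w with MP_L = 2·L^(-1/2), the labor demand is L(w) = (30/w)^(2).
At w = 6: L = 25. At w = 7.5: L = 16.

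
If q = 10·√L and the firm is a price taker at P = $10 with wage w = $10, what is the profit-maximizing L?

L* = 25

MP_L = (1/2)·10·L^(-1/2) = 5·L^(-1/2).
Profit maximization for a price taker requires P·MP_L = w: 10·5·L^(-1/2) = 10.
So L^(-1/2) = 0.2, which gives L = 25.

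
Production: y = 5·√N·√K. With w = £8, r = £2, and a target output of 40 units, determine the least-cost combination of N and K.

N* = 4, K* = 16

Cost minimization requires the marginal rate of technical substitution to equal the input-price ratio: MP_N/MP_K = w/r.
Here MP_N/MP_K = (1/2)·(K/N)/(1/2) = (K/N). Setting this equal to 8/2 = 4 gives K = 4N.
Substituting into y = 40: 5·N^(1/2)·(4N)^(1/2) = 40.
Solving, N = 4 and K = 16.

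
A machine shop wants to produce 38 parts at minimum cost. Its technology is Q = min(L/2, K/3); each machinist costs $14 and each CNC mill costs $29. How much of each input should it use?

With a fixed-proportions technology, the cost-minimizing bundle uses no slack in either input: L/2 = K/3 = Q.
So L = 2·38 = 76 and K = 3·38 = 114.

L* = 76, K* = 114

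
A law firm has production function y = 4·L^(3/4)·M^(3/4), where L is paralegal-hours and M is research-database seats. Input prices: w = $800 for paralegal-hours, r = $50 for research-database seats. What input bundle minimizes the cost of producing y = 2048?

Cost minimization requires the marginal rate of technical substitution to equal the input-price ratio: MP_L/MP_M = w/r.
Here MP_L/MP_M = (3/4)·(M/L)/(3/4) = (M/L). Setting this equal to 800/50 = 16 gives M = 16L.
Substituting into y = 2048: 4·L^(3/4)·(16L)^(3/4) = 2048.
Solving, L = 16 and M = 256.

L* = 16, M* = 256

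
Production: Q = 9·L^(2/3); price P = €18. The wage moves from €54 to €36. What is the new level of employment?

From P·MP_L = w with MP_L = 6·L^(-1/3), the labor demand is L(w) = (108/w)^(3).
At w = 54: L = 8. At w = 36: L = 27.

L* = 27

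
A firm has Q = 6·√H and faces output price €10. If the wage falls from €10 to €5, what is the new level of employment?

H* = 36

From P·MP_H = w with MP_H = 3·H^(-1/2), the labor demand is H(w) = (30/w)^(2).
At w = 10: H = 9. At w = 5: H = 36.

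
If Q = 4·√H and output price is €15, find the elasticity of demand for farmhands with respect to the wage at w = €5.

ε = -2

MP_H = (1/2)·4·H^(-1/2), so P·MP_H = w gives 30·H^(-1/2) = w.
Solving, H(w) = (30/w)^(2). This is a constant-elasticity form: H ∝ w^(−2), so ε = −2.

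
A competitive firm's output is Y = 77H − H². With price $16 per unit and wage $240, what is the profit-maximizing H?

H* = 31

The marginal product of H is MP_H = 77 − 2H.
A price-taking firm hires until the value of the marginal product equals the wage: P·MP_H = w, so 16·(77 − 2H) = 240.
Then 77 − 2H = 15, giving H = 31.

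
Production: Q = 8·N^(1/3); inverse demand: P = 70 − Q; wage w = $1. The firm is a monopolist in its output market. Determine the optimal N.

N* = 64

Marginal revenue from the inverse demand is MR = 70 − 2Q.
The marginal product is MP_N = (8/3)·N^(-2/3).
A monopolist hires until marginal revenue product equals the wage: MR·MP_N = w.
At N, Q = 8·N^(1/3). Substituting and solving: (70 − 16·N^(1/3))·(8/3)·N^(-2/3) = 1 gives N = 64.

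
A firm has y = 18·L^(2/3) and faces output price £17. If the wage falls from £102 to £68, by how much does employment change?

ΔL = 19

From P·MP_L = w with MP_L = 12·L^(-1/3), the labor demand is L(w) = (204/w)^(3).
At w = 102: L = 8. At w = 68: L = 27.
ΔL = 27 − 8 = 19.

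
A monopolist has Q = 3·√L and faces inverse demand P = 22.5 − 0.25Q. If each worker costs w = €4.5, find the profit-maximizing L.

L* = 25

Marginal revenue from the inverse demand is MR = 22.5 − 0.5Q.
The marginal product is MP_L = 1.5·L^(-1/2).
A monopolist hires until marginal revenue product equals the wage: MR·MP_L = w.
At L, Q = 3·√L. Substituting and solving: (22.5 − 1.5·√L)·1.5·L^(-1/2) = 4.5 gives L = 25.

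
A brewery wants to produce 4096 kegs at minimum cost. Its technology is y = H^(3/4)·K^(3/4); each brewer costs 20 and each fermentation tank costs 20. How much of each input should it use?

H* = 256, K* = 256

Cost minimization requires the marginal rate of technical substitution to equal the input-price ratio: MP_H/MP_K = w/r.
Here MP_H/MP_K = (3/4)·(K/H)/(3/4) = (K/H). Setting this equal to 20/20 = 1 gives K = H.
Substituting into y = 4096: H^(3/4)·(H)^(3/4) = 4096.
Solving, H = 256 and K = 256.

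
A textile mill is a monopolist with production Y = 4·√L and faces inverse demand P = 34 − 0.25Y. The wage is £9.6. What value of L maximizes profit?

Marginal revenue from the inverse demand is MR = 34 − 0.5Y.
The marginal product is MP_L = 2·L^(-1/2).
A monopolist hires until marginal revenue product equals the wage: MR·MP_L = w.
At L, Y = 4·√L. Substituting and solving: (34 − 2·√L)·2·L^(-1/2) = 9.6 gives L = 25.

L* = 25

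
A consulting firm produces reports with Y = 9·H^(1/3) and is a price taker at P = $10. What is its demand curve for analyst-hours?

H(w) = (30/w)^(3/2)

MP_H = (1/3)·9·H^(-2/3) = 3·H^(-2/3).
Setting P·MP_H = w: 30·H^(-2/3) = w.
Solving for H: H^(-2/3) = w/30, so H = (30/w)^(3/2).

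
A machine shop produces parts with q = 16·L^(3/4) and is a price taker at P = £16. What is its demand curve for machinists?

L(w) = (192/w)^(4)

MP_L = (3/4)·16·L^(-1/4) = 12·L^(-1/4).
Setting P·MP_L = w: 192·L^(-1/4) = w.
Solving for L: L^(-1/4) = w/192, so L = (192/w)^(4).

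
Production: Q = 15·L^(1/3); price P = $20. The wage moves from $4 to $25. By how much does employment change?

ΔL = -117

From P·MP_L = w with MP_L = 5·L^(-2/3), the labor demand is L(w) = (100/w)^(3/2).
At w = 4: L = 125. At w = 25: L = 8.
ΔL = 8 − 125 = -117.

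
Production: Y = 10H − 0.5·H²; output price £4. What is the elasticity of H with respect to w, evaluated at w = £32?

ε = -4

From P·MP_H = w with MP_H = 10 − H, labor demand is H(w) = 10 − w/4.
dH/dw = −1/(4) = -0.25.
At w = 32, H = 2, so ε = (dH/dw)·(w/H) = (-0.25)·(32/2) = -4.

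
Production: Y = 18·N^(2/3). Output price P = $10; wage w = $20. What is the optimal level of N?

MP_N = (2/3)·18·N^(-1/3) = 12·N^(-1/3).
Profit maximization for a price taker requires P·MP_N = w: 10·12·N^(-1/3) = 20.
So N^(-1/3) = 1/6, which gives N = 216.

N* = 216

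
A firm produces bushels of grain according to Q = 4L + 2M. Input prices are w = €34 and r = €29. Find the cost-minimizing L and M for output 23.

L* = 5.75, M* = 0

The inputs are perfect substitutes, so the firm uses whichever has the lower cost per unit of output.
Cost per unit of output via L is w/4 = 8.5; via M it is r/2 = 14.5. L is cheaper.
Producing Q = 23 with L alone: L = 5.75, M = 0.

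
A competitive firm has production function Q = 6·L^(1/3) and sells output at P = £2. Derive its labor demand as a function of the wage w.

MP_L = (1/3)·6·L^(-2/3) = 2·L^(-2/3).
Setting P·MP_L = w: 4·L^(-2/3) = w.
Solving for L: L^(-2/3) = w/4, so L = (4/w)^(3/2).

L(w) = (4/w)^(3/2)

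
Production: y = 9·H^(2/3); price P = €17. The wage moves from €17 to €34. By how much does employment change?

From P·MP_H = w with MP_H = 6·H^(-1/3), the labor demand is H(w) = (102/w)^(3).
At w = 17: H = 216. At w = 34: H = 27.
ΔH = 27 − 216 = -189.

ΔH = -189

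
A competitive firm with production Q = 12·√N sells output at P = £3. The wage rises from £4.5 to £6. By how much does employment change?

From P·MP_N = w with MP_N = 6·N^(-1/2), the labor demand is N(w) = (18/w)^(2).
At w = 4.5: N = 16. At w = 6: N = 9.
ΔN = 9 − 16 = -7.

ΔN = -7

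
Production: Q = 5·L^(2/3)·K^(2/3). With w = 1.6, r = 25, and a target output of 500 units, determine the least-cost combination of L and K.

Cost minimization requires the marginal rate of technical substitution to equal the input-price ratio: MP_L/MP_K = w/r.
Here MP_L/MP_K = (2/3)·(K/L)/(2/3) = (K/L). Setting this equal to 1.6/25 = 0.064 gives K = 0.064L.
Substituting into Q = 500: 5·L^(2/3)·(0.064L)^(2/3) = 500.
Solving, L = 125 and K = 8.

L* = 125, K* = 8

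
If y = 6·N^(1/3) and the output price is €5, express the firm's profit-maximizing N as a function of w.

MP_N = (1/3)·6·N^(-2/3) = 2·N^(-2/3).
Setting P·MP_N = w: 10·N^(-2/3) = w.
Solving for N: N^(-2/3) = w/10, so N = (10/w)^(3/2).

N(w) = (10/w)^(3/2)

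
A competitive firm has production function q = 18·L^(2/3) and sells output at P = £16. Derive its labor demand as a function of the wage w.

L(w) = 7077888/w³

MP_L = (2/3)·18·L^(-1/3) = 12·L^(-1/3).
Setting P·MP_L = w: 192·L^(-1/3) = w.
Solving for L: L^(-1/3) = w/192, so L = (192/w)^(3).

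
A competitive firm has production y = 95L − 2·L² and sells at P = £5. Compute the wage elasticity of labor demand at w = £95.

ε = -0.25

From P·MP_L = w with MP_L = 95 − 4L, labor demand is L(w) = (95 − w/5)/4.
dL/dw = −1/(20) = -0.05.
At w = 95, L = 19, so ε = (dL/dw)·(w/L) = (-0.05)·(95/19) = -0.25.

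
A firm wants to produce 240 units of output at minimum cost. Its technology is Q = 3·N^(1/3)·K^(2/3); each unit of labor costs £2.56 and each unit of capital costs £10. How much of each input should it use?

Cost minimization requires the marginal rate of technical substitution to equal the input-price ratio: MP_N/MP_K = w/r.
Here MP_N/MP_K = (1/3)·(K/N)/(2/3) = 0.5·(K/N). Setting this equal to 2.56/10 = 0.256 gives K = 0.512N.
Substituting into Q = 240: 3·N^(1/3)·(0.512N)^(2/3) = 240.
Solving, N = 125 and K = 64.

N* = 125, K* = 64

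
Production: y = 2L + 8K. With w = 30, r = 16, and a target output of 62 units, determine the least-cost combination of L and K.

L* = 0, K* = 7.75

The inputs are perfect substitutes, so the firm uses whichever has the lower cost per unit of output.
Cost per unit of output via L is w/2 = 15; via K it is r/8 = 2. K is cheaper.
Producing y = 62 with K alone: L = 0, K = 7.75.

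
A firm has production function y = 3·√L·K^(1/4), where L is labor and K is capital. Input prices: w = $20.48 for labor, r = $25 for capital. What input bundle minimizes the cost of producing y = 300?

L* = 625, K* = 256

Cost minimization requires the marginal rate of technical substitution to equal the input-price ratio: MP_L/MP_K = w/r.
Here MP_L/MP_K = (1/2)·(K/L)/(1/4) = 2·(K/L). Setting this equal to 20.48/25 = 0.8192 gives K = 0.4096L.
Substituting into y = 300: 3·L^(1/2)·(0.4096L)^(1/4) = 300.
Solving, L = 625 and K = 256.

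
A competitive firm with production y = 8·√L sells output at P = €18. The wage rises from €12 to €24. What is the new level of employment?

From P·MP_L = w with MP_L = 4·L^(-1/2), the labor demand is L(w) = (72/w)^(2).
At w = 12: L = 36. At w = 24: L = 9.

L* = 9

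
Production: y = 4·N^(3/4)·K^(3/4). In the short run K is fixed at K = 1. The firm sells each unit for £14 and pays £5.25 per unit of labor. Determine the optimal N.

With K = 1, MP_N = (3/4)·4·N^(-1/4)·1^(3/4) = 3·N^(-1/4).
Profit maximization for a price taker requires P·MP_N = w: 14·3·N^(-1/4) = 5.25.
So N^(-1/4) = 0.125, which gives N = 4096.

N* = 4096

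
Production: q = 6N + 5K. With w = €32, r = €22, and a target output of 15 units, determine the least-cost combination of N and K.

The inputs are perfect substitutes, so the firm uses whichever has the lower cost per unit of output.
Cost per unit of output via N is w/6 = 16/3; via K it is r/5 = 4.4. K is cheaper.
Producing q = 15 with K alone: N = 0, K = 3.

N* = 0, K* = 3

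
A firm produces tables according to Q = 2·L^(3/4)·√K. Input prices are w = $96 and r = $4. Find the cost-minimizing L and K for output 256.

Cost minimization requires the marginal rate of technical substitution to equal the input-price ratio: MP_L/MP_K = w/r.
Here MP_L/MP_K = (3/4)·(K/L)/(1/2) = 1.5·(K/L). Setting this equal to 96/4 = 24 gives K = 16L.
Substituting into Q = 256: 2·L^(3/4)·(16L)^(1/2) = 256.
Solving, L = 16 and K = 256.

L* = 16, K* = 256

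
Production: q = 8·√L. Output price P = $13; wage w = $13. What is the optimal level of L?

MP_L = (1/2)·8·L^(-1/2) = 4·L^(-1/2).
Profit maximization for a price taker requires P·MP_L = w: 13·4·L^(-1/2) = 13.
So L^(-1/2) = 0.25, which gives L = 16.

L* = 16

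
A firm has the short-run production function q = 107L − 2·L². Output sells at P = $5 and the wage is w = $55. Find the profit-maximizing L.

L* = 24

The marginal product of L is MP_L = 107 − 4L.
A price-taking firm hires until the value of the marginal product equals the wage: P·MP_L = w, so 5·(107 − 4L) = 55.
Then 107 − 4L = 11, giving L = 24.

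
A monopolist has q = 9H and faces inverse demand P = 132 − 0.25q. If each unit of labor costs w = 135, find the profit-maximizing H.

Marginal revenue from the inverse demand is MR = 132 − 0.5q.
The marginal product is MP_H = 9.
A monopolist hires until marginal revenue product equals the wage: MR·MP_H = w.
(132 − 4.5H)·9 = 135, so H = 26.

H* = 26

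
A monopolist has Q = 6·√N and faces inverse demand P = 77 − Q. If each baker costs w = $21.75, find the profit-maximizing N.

N* = 16

Marginal revenue from the inverse demand is MR = 77 − 2Q.
The marginal product is MP_N = 3·N^(-1/2).
A monopolist hires until marginal revenue product equals the wage: MR·MP_N = w.
At N, Q = 6·√N. Substituting and solving: (77 − 12·√N)·3·N^(-1/2) = 21.75 gives N = 16.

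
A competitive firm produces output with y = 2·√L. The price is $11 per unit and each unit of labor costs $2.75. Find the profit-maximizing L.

L* = 16

MP_L = (1/2)·2·L^(-1/2) = L^(-1/2).
Profit maximization for a price taker requires P·MP_L = w: 11·L^(-1/2) = 2.75.
So L^(-1/2) = 0.25, which gives L = 16.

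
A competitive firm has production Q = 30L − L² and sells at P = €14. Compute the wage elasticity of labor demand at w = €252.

From P·MP_L = w with MP_L = 30 − 2L, labor demand is L(w) = (30 − w/14)/2.
dL/dw = −1/(28) = -1/28.
At w = 252, L = 6, so ε = (dL/dw)·(w/L) = (-1/28)·(252/6) = -1.5.

ε = -1.5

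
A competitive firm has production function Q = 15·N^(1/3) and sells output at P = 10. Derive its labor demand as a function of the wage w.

N(w) = (50/w)^(3/2)

MP_N = (1/3)·15·N^(-2/3) = 5·N^(-2/3).
Setting P·MP_N = w: 50·N^(-2/3) = w.
Solving for N: N^(-2/3) = w/50, so N = (50/w)^(3/2).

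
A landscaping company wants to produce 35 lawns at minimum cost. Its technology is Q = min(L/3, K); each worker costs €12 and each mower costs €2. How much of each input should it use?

With a fixed-proportions technology, the cost-minimizing bundle uses no slack in either input: L/3 = K = Q.
So L = 3·35 = 105 and K = 35.

L* = 105, K* = 35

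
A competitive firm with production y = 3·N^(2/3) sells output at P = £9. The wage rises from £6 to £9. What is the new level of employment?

From P·MP_N = w with MP_N = 2·N^(-1/3), the labor demand is N(w) = (18/w)^(3).
At w = 6: N = 27. At w = 9: N = 8.

N* = 8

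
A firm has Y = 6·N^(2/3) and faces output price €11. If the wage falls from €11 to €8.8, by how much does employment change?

ΔN = 61

From P·MP_N = w with MP_N = 4·N^(-1/3), the labor demand is N(w) = (44/w)^(3).
At w = 11: N = 64. At w = 8.8: N = 125.
ΔN = 125 − 64 = 61.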